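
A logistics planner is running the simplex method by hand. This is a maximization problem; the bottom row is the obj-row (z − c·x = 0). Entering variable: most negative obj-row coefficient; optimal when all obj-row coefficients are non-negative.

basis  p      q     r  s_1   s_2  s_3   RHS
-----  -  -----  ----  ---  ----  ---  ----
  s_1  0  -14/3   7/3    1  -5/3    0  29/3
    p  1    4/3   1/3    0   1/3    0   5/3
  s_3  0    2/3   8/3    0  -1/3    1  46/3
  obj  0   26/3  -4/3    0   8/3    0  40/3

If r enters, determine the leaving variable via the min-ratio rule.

s_1

Column r entries and ratios — s_1: (29/3)/(7/3) = 29/7; p: (5/3)/(1/3) = 5; s_3: (46/3)/(8/3) = 23/4.
Smallest ratio is 29/7 in the row of s_1, so s_1 leaves.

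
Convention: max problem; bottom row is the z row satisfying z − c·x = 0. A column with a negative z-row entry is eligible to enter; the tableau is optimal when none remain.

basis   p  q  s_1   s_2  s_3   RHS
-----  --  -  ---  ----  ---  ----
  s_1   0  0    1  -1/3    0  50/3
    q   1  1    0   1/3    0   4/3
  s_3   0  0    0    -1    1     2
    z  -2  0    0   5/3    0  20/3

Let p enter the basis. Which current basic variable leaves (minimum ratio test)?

Column p entries and ratios — s_1: 0 ≤ 0, skip; q: (4/3)/1 = 4/3; s_3: 0 ≤ 0, skip.
Smallest ratio is 4/3 in the row of q, so q leaves.

q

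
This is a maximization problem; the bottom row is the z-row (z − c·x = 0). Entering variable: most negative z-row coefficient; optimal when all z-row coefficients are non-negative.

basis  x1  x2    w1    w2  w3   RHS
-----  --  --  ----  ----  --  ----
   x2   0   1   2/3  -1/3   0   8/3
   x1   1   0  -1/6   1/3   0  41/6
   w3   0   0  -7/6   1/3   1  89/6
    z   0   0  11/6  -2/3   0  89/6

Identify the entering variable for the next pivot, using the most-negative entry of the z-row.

Negative z-row entries: w2: -2/3.
The most negative is -2/3 in column w2, so w2 enters.

w2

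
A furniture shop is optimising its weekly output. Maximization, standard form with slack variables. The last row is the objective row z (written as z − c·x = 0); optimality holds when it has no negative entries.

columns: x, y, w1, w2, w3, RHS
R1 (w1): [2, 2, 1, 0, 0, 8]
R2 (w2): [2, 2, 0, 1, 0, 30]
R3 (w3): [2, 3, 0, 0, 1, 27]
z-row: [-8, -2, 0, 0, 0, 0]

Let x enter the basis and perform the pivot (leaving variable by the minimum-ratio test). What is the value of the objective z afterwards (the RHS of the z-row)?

Ratio test on column x — row 1: 8/2 = 4; row 2: 30/2 = 15; row 3: 27/2 = 27/2. Minimum is 4 at row 1 (w1 leaves); pivot element 2.
Pivot on row 1; the z-row RHS becomes 0 − (-8)·4 = 32.

32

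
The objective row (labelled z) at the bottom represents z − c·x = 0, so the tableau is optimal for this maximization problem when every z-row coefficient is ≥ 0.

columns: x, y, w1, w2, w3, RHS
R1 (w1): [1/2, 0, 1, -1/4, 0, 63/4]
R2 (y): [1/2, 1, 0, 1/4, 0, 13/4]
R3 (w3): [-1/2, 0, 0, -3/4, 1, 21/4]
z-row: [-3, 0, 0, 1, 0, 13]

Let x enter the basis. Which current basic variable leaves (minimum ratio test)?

y

Column x entries and ratios — w1: (63/4)/(1/2) = 63/2; y: (13/4)/(1/2) = 13/2; w3: -1/2 ≤ 0, skip.
Smallest ratio is 13/2 in the row of y, so y leaves.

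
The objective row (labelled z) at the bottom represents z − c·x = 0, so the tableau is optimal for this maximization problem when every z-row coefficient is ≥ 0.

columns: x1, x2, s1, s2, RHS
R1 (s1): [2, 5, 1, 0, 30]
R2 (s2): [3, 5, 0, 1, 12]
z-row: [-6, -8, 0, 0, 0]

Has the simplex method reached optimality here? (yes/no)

The z-row has a negative entry -8 in column x2, so it is not optimal.

no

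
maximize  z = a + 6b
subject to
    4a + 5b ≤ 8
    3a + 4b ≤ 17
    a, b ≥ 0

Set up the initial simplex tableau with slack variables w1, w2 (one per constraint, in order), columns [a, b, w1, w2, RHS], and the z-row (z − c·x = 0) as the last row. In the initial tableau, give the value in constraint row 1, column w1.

Slack w1 belongs to constraint 1; its column is the unit vector e_1, so the entry in row 1 is 1.

1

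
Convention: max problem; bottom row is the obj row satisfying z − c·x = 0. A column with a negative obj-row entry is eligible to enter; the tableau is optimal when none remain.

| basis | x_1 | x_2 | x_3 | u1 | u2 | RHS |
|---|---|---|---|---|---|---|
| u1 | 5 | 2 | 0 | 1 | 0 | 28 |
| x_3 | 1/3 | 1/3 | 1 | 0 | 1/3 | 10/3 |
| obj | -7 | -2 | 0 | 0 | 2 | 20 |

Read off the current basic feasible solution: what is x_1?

0

x_1 is not in the basis, so in the current basic feasible solution x_1 = 0.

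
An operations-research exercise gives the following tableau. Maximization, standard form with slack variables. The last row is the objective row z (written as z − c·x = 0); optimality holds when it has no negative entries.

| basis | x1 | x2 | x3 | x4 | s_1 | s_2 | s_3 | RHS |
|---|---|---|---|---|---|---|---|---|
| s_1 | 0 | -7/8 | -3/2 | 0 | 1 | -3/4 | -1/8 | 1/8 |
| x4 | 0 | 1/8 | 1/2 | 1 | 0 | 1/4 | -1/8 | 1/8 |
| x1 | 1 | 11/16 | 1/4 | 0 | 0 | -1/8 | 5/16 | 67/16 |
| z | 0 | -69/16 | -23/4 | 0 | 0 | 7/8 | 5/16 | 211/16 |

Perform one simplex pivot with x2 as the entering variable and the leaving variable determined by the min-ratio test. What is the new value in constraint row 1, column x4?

Ratio test on column x2 — row 1: entry -7/8 ≤ 0; row 2: (1/8)/(1/8) = 1; row 3: (67/16)/(11/16) = 67/11. Minimum is 1 at row 2 (x4 leaves); pivot element 1/8.
Divide row 2 by 1/8; eliminate column x2 from the other rows.
Row 1 update in column x4: 0 − (-7/8)·8 = 7.

7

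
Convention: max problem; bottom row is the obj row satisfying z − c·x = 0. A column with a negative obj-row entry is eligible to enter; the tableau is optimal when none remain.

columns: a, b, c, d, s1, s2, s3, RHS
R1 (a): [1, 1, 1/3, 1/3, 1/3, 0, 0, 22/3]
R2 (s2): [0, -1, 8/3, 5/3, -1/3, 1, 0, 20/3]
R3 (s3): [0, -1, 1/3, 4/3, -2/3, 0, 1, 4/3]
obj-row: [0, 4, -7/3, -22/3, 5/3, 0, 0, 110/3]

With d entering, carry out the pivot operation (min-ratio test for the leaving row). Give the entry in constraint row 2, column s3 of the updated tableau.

-5/4

Ratio test on column d — row 1: (22/3)/(1/3) = 22; row 2: (20/3)/(5/3) = 4; row 3: (4/3)/(4/3) = 1. Minimum is 1 at row 3 (s3 leaves); pivot element 4/3.
Divide row 3 by 4/3; eliminate column d from the other rows.
Row 2 update in column s3: 0 − (5/3)·(3/4) = -5/4.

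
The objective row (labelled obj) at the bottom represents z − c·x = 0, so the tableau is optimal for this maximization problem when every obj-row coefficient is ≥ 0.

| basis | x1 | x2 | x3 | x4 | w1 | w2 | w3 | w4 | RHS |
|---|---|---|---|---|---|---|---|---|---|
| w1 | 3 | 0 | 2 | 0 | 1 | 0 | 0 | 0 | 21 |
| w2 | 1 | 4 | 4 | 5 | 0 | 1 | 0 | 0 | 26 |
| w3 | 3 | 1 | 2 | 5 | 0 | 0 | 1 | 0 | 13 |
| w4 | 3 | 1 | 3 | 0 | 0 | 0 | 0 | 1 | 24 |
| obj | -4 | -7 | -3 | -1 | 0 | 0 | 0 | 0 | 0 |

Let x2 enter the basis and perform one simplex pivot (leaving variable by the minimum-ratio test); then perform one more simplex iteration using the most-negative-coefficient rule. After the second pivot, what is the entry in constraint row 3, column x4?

15/11

Ratio test on column x2 — row 1: entry 0 ≤ 0; row 2: 26/4 = 13/2; row 3: 13/1 = 13; row 4: 24/1 = 24. Minimum is 13/2 at row 2 (w2 leaves); pivot element 4.
Divide row 2 by 4; eliminate column x2 from the other rows.
Second iteration: most negative obj-row entry is -9/4 in column x1, so x1 enters.
Ratio test on column x1 — row 1: 21/3 = 7; row 2: (13/2)/(1/4) = 26; row 3: (13/2)/(11/4) = 26/11; row 4: (35/2)/(11/4) = 70/11. Minimum is 26/11 at row 3 (w3 leaves); pivot element 11/4.
Divide row 3 by 11/4; eliminate column x1 from the other rows.
After both pivots, the entry at constraint row 3, column x4 is 15/11.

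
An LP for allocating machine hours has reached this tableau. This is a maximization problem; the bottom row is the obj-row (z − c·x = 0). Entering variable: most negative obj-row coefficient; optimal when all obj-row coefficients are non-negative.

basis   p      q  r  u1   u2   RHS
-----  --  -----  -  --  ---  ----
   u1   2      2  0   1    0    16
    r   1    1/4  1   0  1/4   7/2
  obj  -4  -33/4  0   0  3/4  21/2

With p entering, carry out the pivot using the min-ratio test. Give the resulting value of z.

Ratio test on column p — row 1: 16/2 = 8; row 2: (7/2)/1 = 7/2. Minimum is 7/2 at row 2 (r leaves); pivot element 1.
Pivot on row 2; the obj-row RHS becomes 21/2 − (-4)·(7/2) = 49/2.

49/2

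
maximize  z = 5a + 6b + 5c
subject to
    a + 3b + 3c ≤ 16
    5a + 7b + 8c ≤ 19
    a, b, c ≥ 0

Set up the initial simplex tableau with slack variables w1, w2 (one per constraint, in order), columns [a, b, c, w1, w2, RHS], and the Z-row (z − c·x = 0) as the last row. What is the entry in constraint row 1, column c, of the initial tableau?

3

Constraint 1 has coefficient 3 on c.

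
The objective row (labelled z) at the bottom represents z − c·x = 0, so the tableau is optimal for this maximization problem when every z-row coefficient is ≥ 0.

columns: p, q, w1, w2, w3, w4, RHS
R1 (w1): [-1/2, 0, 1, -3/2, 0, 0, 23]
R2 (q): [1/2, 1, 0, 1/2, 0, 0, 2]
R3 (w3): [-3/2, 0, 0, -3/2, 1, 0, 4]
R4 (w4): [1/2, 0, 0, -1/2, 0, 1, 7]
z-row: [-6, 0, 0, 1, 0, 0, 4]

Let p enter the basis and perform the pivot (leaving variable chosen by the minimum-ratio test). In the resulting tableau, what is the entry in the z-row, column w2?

7

Ratio test on column p — row 1: entry -1/2 ≤ 0; row 2: 2/(1/2) = 4; row 3: entry -3/2 ≤ 0; row 4: 7/(1/2) = 14. Minimum is 4 at row 2 (q leaves); pivot element 1/2.
Divide row 2 by 1/2; eliminate column p from the other rows.
z-row update in column w2: 1 − (-6)·1 = 7.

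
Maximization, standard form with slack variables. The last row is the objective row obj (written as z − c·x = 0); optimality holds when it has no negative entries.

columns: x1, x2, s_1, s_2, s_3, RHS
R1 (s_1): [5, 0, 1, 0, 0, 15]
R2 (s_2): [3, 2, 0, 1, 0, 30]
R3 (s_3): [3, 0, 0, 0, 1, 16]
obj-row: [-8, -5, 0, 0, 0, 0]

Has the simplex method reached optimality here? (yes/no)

The obj-row has a negative entry -8 in column x1, so it is not optimal.

no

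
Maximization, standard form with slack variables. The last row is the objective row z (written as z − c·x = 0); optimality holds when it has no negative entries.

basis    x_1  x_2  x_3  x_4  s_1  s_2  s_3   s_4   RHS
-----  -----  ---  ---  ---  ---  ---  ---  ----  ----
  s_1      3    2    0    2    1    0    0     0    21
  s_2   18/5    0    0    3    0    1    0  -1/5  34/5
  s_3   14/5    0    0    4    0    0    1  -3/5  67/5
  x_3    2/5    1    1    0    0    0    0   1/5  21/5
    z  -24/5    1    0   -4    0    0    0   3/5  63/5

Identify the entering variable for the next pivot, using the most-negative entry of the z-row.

x_1

Negative z-row entries: x_1: -24/5, x_4: -4.
The most negative is -24/5 in column x_1, so x_1 enters.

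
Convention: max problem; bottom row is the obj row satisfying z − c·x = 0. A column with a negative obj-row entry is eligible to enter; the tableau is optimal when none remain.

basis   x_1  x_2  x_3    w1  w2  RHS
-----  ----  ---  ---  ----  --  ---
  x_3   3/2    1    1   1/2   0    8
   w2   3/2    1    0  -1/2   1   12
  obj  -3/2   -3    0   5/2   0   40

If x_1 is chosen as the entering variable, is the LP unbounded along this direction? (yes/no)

no

Column x_1 has positive entries in row(s) 1, 2, so the ratio test bounds it — not unbounded.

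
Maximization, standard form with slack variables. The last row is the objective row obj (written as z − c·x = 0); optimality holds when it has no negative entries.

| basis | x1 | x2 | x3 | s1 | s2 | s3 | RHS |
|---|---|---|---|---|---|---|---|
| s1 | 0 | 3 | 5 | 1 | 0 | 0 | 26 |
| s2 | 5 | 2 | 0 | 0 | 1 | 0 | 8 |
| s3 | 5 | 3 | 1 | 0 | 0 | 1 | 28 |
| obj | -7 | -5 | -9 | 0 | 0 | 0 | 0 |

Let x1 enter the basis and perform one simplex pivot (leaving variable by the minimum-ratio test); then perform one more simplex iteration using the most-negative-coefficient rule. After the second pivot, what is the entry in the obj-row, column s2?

7/5

Ratio test on column x1 — row 1: entry 0 ≤ 0; row 2: 8/5 = 8/5; row 3: 28/5 = 28/5. Minimum is 8/5 at row 2 (s2 leaves); pivot element 5.
Divide row 2 by 5; eliminate column x1 from the other rows.
Second iteration: most negative obj-row entry is -9 in column x3, so x3 enters.
Ratio test on column x3 — row 1: 26/5 = 26/5; row 2: entry 0 ≤ 0; row 3: 20/1 = 20. Minimum is 26/5 at row 1 (s1 leaves); pivot element 5.
Divide row 1 by 5; eliminate column x3 from the other rows.
After both pivots, the entry at the obj-row, column s2 is 7/5.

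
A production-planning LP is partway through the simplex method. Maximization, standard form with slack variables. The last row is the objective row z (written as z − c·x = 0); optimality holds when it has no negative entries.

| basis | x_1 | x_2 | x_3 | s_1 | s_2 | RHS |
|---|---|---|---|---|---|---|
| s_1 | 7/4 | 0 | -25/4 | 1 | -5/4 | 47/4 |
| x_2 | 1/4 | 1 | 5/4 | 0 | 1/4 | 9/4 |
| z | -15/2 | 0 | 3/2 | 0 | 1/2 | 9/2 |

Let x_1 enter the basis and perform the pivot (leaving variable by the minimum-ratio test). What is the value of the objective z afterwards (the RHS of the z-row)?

Ratio test on column x_1 — row 1: (47/4)/(7/4) = 47/7; row 2: (9/4)/(1/4) = 9. Minimum is 47/7 at row 1 (s_1 leaves); pivot element 7/4.
Pivot on row 1; the z-row RHS becomes 9/2 − (-15/2)·(47/7) = 384/7.

384/7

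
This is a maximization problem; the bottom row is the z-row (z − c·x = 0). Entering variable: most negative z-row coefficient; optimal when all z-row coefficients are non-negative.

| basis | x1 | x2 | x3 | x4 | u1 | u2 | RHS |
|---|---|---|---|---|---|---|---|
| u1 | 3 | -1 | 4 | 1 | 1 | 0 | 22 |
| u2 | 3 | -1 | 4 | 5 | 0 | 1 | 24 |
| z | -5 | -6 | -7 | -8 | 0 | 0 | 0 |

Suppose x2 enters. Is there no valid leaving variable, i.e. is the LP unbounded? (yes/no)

Every constraint-row entry in column x2 is ≤ 0, so increasing x2 is unbounded.

yes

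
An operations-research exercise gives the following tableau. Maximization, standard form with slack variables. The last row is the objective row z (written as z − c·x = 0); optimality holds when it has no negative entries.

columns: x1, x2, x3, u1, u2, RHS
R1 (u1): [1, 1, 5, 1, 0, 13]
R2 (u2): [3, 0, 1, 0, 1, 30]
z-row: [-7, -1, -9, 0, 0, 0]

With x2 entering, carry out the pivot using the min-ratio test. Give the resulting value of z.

13

Ratio test on column x2 — row 1: 13/1 = 13; row 2: entry 0 ≤ 0. Minimum is 13 at row 1 (u1 leaves); pivot element 1.
Pivot on row 1; the z-row RHS becomes 0 − (-1)·13 = 13.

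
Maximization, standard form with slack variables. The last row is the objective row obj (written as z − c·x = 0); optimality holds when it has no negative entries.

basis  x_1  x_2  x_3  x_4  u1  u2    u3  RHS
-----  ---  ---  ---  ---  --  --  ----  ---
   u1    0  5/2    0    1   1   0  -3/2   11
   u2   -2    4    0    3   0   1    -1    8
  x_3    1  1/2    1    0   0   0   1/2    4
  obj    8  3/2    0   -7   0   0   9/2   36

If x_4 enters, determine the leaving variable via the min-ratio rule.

Column x_4 entries and ratios — u1: 11/1 = 11; u2: 8/3 = 8/3; x_3: 0 ≤ 0, skip.
Smallest ratio is 8/3 in the row of u2, so u2 leaves.

u2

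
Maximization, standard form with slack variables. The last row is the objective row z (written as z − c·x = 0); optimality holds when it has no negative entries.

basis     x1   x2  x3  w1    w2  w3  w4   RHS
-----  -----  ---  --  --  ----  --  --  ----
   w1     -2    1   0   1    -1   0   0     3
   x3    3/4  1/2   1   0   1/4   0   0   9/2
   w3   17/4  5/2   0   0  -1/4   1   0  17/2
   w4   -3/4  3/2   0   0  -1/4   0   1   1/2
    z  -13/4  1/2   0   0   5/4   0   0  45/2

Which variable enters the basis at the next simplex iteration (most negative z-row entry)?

x1

Negative z-row entries: x1: -13/4.
The most negative is -13/4 in column x1, so x1 enters.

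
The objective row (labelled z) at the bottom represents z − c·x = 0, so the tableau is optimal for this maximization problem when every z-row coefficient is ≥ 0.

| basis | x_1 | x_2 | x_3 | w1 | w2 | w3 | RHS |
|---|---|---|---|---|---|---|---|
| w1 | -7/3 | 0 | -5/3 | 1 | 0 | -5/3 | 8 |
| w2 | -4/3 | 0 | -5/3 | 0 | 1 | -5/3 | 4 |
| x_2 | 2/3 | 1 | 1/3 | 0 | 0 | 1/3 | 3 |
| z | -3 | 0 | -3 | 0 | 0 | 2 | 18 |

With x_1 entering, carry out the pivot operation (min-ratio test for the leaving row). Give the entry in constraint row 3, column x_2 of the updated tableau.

Ratio test on column x_1 — row 1: entry -7/3 ≤ 0; row 2: entry -4/3 ≤ 0; row 3: 3/(2/3) = 9/2. Minimum is 9/2 at row 3 (x_2 leaves); pivot element 2/3.
Divide row 3 by 2/3; eliminate column x_1 from the other rows.
In the new row 3, the x_2 entry is the old entry divided by the pivot: 1/(2/3) = 3/2.

3/2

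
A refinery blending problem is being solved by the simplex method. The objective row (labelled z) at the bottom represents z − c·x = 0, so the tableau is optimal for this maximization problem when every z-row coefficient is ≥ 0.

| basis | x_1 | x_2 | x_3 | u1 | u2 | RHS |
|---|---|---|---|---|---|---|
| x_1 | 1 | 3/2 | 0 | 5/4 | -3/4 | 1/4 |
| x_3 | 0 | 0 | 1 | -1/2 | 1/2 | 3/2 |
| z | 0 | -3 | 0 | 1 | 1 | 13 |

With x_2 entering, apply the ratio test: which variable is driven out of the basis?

x_1

Column x_2 entries and ratios — x_1: (1/4)/(3/2) = 1/6; x_3: 0 ≤ 0, skip.
Smallest ratio is 1/6 in the row of x_1, so x_1 leaves.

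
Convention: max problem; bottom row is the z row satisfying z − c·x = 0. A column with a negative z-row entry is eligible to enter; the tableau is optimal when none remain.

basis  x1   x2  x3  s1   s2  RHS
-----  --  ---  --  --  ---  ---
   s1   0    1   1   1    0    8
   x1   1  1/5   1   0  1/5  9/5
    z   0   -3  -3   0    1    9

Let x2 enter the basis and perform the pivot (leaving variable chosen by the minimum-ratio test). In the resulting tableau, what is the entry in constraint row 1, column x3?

Ratio test on column x2 — row 1: 8/1 = 8; row 2: (9/5)/(1/5) = 9. Minimum is 8 at row 1 (s1 leaves); pivot element 1.
Divide row 1 by 1; eliminate column x2 from the other rows.
In the new row 1, the x3 entry is the old entry divided by the pivot: 1/1 = 1.

1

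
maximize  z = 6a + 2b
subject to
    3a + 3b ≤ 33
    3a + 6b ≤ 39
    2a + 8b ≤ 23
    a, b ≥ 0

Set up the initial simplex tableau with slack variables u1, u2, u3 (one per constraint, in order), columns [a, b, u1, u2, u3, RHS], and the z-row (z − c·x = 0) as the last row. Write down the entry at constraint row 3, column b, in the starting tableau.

Constraint 3 has coefficient 8 on b.

8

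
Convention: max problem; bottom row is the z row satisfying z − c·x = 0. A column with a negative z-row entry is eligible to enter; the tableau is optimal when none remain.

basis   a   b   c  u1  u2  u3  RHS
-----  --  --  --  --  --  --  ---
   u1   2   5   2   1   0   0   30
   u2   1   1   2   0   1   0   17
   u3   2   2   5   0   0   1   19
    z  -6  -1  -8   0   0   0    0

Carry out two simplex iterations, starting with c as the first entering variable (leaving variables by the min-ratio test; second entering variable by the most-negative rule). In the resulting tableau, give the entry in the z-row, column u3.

Ratio test on column c — row 1: 30/2 = 15; row 2: 17/2 = 17/2; row 3: 19/5 = 19/5. Minimum is 19/5 at row 3 (u3 leaves); pivot element 5.
Divide row 3 by 5; eliminate column c from the other rows.
Second iteration: most negative z-row entry is -14/5 in column a, so a enters.
Ratio test on column a — row 1: (112/5)/(6/5) = 56/3; row 2: (47/5)/(1/5) = 47; row 3: (19/5)/(2/5) = 19/2. Minimum is 19/2 at row 3 (c leaves); pivot element 2/5.
Divide row 3 by 2/5; eliminate column a from the other rows.
After both pivots, the entry at the z-row, column u3 is 3.

3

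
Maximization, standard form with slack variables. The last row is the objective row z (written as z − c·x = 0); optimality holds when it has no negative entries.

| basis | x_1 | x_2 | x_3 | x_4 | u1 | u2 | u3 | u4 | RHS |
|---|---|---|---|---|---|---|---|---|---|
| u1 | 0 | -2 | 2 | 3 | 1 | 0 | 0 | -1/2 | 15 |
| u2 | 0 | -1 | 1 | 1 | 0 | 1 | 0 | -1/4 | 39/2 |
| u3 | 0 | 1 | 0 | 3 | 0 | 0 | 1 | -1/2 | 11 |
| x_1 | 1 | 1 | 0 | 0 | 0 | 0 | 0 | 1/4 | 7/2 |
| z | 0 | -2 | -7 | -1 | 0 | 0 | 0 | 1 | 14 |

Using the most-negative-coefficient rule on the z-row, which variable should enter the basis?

x_3

Negative z-row entries: x_2: -2, x_3: -7, x_4: -1.
The most negative is -7 in column x_3, so x_3 enters.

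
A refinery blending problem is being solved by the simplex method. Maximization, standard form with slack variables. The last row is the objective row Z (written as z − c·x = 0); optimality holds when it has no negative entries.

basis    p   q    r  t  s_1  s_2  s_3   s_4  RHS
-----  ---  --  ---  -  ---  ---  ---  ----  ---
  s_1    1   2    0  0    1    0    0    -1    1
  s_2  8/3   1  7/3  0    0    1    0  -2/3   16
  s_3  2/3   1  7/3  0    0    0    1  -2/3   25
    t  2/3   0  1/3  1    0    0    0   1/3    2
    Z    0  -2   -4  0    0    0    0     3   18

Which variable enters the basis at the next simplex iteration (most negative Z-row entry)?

Negative Z-row entries: q: -2, r: -4.
The most negative is -4 in column r, so r enters.

r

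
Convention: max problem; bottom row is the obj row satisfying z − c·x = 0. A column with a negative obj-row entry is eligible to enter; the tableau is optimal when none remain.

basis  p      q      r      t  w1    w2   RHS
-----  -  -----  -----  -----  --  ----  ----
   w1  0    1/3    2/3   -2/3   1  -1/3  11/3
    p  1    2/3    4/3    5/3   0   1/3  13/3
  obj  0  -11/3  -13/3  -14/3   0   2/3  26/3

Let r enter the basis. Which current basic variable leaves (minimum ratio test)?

Column r entries and ratios — w1: (11/3)/(2/3) = 11/2; p: (13/3)/(4/3) = 13/4.
Smallest ratio is 13/4 in the row of p, so p leaves.

p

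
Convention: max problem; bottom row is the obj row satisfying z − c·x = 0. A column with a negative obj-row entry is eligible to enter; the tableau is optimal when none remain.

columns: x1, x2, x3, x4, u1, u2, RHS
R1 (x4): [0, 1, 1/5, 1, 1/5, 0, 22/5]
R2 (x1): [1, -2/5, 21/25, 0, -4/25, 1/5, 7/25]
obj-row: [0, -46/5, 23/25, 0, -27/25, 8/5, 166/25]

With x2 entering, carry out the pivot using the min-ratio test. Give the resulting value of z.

Ratio test on column x2 — row 1: (22/5)/1 = 22/5; row 2: entry -2/5 ≤ 0. Minimum is 22/5 at row 1 (x4 leaves); pivot element 1.
Pivot on row 1; the obj-row RHS becomes 166/25 − (-46/5)·(22/5) = 1178/25.

1178/25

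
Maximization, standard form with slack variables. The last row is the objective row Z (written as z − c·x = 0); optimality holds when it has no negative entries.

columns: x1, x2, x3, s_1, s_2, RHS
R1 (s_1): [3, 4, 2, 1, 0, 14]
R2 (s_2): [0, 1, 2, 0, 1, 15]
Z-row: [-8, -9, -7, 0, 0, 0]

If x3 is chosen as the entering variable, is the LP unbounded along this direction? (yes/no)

Column x3 has positive entries in row(s) 1, 2, so the ratio test bounds it — not unbounded.

no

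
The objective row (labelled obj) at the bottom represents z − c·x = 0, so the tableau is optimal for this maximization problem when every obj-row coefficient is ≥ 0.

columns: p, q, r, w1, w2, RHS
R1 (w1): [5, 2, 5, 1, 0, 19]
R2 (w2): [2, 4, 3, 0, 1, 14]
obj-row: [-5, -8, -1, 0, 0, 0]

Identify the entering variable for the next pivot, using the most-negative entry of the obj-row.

Negative obj-row entries: p: -5, q: -8, r: -1.
The most negative is -8 in column q, so q enters.

q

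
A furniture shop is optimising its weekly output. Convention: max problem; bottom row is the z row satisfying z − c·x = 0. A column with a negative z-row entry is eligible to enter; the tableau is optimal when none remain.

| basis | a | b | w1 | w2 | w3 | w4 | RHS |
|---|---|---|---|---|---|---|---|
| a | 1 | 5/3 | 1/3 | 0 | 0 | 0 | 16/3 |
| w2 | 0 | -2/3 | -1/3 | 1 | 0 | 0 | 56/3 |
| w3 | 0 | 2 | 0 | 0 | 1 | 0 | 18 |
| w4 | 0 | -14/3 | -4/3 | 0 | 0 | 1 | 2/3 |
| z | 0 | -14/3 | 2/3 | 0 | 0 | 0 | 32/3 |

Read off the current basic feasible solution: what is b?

0

b is not in the basis, so in the current basic feasible solution b = 0.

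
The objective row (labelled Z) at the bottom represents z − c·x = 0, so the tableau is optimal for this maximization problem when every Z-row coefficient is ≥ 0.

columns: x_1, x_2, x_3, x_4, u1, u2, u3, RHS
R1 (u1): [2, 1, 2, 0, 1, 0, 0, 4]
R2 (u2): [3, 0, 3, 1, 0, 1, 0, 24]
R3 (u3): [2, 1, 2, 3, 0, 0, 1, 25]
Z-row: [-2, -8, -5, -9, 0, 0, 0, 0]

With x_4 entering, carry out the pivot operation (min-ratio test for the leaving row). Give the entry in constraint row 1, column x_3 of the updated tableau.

Ratio test on column x_4 — row 1: entry 0 ≤ 0; row 2: 24/1 = 24; row 3: 25/3 = 25/3. Minimum is 25/3 at row 3 (u3 leaves); pivot element 3.
Divide row 3 by 3; eliminate column x_4 from the other rows.
Row 1 update in column x_3: 2 − 0·(2/3) = 2.

2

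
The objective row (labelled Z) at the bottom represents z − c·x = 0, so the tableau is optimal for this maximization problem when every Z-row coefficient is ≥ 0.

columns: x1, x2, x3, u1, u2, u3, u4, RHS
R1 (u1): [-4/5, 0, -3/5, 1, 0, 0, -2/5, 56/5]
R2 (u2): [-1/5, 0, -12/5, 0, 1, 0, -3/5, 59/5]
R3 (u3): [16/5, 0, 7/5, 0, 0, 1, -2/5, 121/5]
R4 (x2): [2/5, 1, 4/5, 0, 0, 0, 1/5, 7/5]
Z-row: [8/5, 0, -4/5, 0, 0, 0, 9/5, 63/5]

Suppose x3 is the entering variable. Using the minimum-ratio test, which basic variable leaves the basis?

x2

Column x3 entries and ratios — u1: -3/5 ≤ 0, skip; u2: -12/5 ≤ 0, skip; u3: (121/5)/(7/5) = 121/7; x2: (7/5)/(4/5) = 7/4.
Smallest ratio is 7/4 in the row of x2, so x2 leaves.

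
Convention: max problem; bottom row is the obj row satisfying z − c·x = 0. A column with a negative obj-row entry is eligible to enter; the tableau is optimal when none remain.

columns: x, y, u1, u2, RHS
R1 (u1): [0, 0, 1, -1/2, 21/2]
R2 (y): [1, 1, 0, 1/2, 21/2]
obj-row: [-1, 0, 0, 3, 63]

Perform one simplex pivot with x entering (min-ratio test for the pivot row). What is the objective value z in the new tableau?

147/2

Ratio test on column x — row 1: entry 0 ≤ 0; row 2: (21/2)/1 = 21/2. Minimum is 21/2 at row 2 (y leaves); pivot element 1.
Pivot on row 2; the obj-row RHS becomes 63 − (-1)·(21/2) = 147/2.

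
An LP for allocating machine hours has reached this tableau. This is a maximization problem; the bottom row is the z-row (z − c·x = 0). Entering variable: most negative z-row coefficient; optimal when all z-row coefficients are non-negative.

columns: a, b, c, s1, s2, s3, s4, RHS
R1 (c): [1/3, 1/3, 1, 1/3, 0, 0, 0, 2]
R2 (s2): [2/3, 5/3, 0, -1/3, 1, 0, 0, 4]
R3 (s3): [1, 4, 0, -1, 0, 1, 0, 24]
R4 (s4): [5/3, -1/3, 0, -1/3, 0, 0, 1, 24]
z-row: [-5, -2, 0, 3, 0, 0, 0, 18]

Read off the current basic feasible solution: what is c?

2

c is basic (row 1); its value is the RHS of that row, 2.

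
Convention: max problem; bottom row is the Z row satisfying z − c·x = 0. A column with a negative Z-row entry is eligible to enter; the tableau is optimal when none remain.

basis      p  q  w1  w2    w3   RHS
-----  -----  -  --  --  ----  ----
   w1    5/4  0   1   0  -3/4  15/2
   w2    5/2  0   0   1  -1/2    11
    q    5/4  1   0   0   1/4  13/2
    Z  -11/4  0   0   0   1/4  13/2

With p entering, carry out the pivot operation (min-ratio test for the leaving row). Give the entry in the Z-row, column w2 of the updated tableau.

Ratio test on column p — row 1: (15/2)/(5/4) = 6; row 2: 11/(5/2) = 22/5; row 3: (13/2)/(5/4) = 26/5. Minimum is 22/5 at row 2 (w2 leaves); pivot element 5/2.
Divide row 2 by 5/2; eliminate column p from the other rows.
Z-row update in column w2: 0 − (-11/4)·(2/5) = 11/10.

11/10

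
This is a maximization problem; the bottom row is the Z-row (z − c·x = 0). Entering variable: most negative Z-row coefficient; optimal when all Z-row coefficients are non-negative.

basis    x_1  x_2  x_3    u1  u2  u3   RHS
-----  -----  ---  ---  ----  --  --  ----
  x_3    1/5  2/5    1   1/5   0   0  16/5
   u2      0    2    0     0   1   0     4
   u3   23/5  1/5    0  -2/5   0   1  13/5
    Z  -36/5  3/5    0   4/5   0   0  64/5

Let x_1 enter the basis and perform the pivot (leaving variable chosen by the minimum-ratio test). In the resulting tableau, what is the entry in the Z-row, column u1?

4/23

Ratio test on column x_1 — row 1: (16/5)/(1/5) = 16; row 2: entry 0 ≤ 0; row 3: (13/5)/(23/5) = 13/23. Minimum is 13/23 at row 3 (u3 leaves); pivot element 23/5.
Divide row 3 by 23/5; eliminate column x_1 from the other rows.
Z-row update in column u1: 4/5 − (-36/5)·(-2/23) = 4/23.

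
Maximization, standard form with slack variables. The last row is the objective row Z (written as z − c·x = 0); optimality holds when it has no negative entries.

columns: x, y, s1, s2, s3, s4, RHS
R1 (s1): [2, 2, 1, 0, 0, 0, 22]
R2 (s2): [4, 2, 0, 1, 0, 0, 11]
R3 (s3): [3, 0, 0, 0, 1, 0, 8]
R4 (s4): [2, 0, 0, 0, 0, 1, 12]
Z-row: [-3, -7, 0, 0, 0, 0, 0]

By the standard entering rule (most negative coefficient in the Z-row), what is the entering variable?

y

Negative Z-row entries: x: -3, y: -7.
The most negative is -7 in column y, so y enters.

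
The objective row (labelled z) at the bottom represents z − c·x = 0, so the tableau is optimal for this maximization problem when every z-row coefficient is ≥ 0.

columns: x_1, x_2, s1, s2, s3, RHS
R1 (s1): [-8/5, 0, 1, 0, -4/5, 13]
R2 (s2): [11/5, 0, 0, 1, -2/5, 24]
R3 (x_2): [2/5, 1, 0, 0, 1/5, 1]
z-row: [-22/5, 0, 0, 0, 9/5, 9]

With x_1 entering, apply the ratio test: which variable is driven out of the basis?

Column x_1 entries and ratios — s1: -8/5 ≤ 0, skip; s2: 24/(11/5) = 120/11; x_2: 1/(2/5) = 5/2.
Smallest ratio is 5/2 in the row of x_2, so x_2 leaves.

x_2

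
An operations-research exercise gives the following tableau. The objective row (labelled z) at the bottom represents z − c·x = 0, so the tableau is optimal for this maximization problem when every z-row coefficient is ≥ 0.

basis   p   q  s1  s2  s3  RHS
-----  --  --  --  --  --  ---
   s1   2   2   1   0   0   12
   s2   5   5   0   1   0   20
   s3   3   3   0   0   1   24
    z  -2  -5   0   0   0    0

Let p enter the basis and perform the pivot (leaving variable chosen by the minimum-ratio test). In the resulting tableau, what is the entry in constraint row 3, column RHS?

12

Ratio test on column p — row 1: 12/2 = 6; row 2: 20/5 = 4; row 3: 24/3 = 8. Minimum is 4 at row 2 (s2 leaves); pivot element 5.
Divide row 2 by 5; eliminate column p from the other rows.
Row 3 update in column RHS: 24 − 3·4 = 12.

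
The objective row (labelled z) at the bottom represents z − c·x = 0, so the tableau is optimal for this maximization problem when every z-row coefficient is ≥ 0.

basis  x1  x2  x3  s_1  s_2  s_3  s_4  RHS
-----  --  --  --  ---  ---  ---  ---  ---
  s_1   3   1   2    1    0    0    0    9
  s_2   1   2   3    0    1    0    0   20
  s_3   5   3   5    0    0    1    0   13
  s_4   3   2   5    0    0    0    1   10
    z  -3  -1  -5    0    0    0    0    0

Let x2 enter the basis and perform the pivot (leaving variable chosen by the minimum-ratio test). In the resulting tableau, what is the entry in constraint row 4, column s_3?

-2/3

Ratio test on column x2 — row 1: 9/1 = 9; row 2: 20/2 = 10; row 3: 13/3 = 13/3; row 4: 10/2 = 5. Minimum is 13/3 at row 3 (s_3 leaves); pivot element 3.
Divide row 3 by 3; eliminate column x2 from the other rows.
Row 4 update in column s_3: 0 − 2·(1/3) = -2/3.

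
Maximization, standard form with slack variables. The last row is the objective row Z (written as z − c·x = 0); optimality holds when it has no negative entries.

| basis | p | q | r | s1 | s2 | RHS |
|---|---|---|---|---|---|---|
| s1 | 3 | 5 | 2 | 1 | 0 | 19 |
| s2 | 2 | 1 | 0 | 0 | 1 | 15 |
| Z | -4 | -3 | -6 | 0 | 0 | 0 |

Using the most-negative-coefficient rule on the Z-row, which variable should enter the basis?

Negative Z-row entries: p: -4, q: -3, r: -6.
The most negative is -6 in column r, so r enters.

r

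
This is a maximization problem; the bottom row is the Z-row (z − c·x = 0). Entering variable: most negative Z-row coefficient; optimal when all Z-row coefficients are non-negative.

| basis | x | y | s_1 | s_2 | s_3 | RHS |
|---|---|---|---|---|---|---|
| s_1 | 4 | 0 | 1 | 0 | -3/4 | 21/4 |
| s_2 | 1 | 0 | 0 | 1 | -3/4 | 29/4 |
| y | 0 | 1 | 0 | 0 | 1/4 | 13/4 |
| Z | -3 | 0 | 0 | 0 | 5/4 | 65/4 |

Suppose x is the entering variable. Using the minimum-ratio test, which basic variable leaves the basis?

Column x entries and ratios — s_1: (21/4)/4 = 21/16; s_2: (29/4)/1 = 29/4; y: 0 ≤ 0, skip.
Smallest ratio is 21/16 in the row of s_1, so s_1 leaves.

s_1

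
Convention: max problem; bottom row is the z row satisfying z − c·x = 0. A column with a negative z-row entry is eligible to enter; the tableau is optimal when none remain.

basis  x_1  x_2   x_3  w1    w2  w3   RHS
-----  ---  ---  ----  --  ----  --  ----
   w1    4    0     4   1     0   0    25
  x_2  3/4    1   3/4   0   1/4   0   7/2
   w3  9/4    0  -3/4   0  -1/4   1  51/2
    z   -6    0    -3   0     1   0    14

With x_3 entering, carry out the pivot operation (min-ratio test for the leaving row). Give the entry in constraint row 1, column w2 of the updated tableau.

-4/3

Ratio test on column x_3 — row 1: 25/4 = 25/4; row 2: (7/2)/(3/4) = 14/3; row 3: entry -3/4 ≤ 0. Minimum is 14/3 at row 2 (x_2 leaves); pivot element 3/4.
Divide row 2 by 3/4; eliminate column x_3 from the other rows.
Row 1 update in column w2: 0 − 4·(1/3) = -4/3.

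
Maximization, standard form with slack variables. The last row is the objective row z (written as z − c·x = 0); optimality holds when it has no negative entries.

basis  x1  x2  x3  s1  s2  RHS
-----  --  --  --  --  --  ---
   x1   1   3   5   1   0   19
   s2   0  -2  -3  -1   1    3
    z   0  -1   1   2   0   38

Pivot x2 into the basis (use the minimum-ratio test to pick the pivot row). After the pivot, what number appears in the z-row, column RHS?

Ratio test on column x2 — row 1: 19/3 = 19/3; row 2: entry -2 ≤ 0. Minimum is 19/3 at row 1 (x1 leaves); pivot element 3.
Divide row 1 by 3; eliminate column x2 from the other rows.
z-row update in column RHS: 38 − (-1)·(19/3) = 133/3.

133/3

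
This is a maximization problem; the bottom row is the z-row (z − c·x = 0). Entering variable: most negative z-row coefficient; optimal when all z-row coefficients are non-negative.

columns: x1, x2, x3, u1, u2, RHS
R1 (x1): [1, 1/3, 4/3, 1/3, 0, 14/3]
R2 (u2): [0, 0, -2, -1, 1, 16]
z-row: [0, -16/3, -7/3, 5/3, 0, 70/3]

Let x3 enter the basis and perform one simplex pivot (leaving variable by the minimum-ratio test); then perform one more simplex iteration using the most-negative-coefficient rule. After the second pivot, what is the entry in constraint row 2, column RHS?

Ratio test on column x3 — row 1: (14/3)/(4/3) = 7/2; row 2: entry -2 ≤ 0. Minimum is 7/2 at row 1 (x1 leaves); pivot element 4/3.
Divide row 1 by 4/3; eliminate column x3 from the other rows.
Second iteration: most negative z-row entry is -19/4 in column x2, so x2 enters.
Ratio test on column x2 — row 1: (7/2)/(1/4) = 14; row 2: 23/(1/2) = 46. Minimum is 14 at row 1 (x3 leaves); pivot element 1/4.
Divide row 1 by 1/4; eliminate column x2 from the other rows.
After both pivots, the entry at constraint row 2, column RHS is 16.

16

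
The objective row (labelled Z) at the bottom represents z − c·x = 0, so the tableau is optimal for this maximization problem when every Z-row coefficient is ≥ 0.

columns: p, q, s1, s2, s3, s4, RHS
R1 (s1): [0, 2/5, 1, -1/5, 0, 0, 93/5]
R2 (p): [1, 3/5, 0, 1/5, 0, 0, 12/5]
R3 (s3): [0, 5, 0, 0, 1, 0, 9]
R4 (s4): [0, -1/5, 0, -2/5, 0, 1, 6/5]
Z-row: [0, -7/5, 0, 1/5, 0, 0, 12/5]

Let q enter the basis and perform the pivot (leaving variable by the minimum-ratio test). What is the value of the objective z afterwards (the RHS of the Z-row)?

123/25

Ratio test on column q — row 1: (93/5)/(2/5) = 93/2; row 2: (12/5)/(3/5) = 4; row 3: 9/5 = 9/5; row 4: entry -1/5 ≤ 0. Minimum is 9/5 at row 3 (s3 leaves); pivot element 5.
Pivot on row 3; the Z-row RHS becomes 12/5 − (-7/5)·(9/5) = 123/25.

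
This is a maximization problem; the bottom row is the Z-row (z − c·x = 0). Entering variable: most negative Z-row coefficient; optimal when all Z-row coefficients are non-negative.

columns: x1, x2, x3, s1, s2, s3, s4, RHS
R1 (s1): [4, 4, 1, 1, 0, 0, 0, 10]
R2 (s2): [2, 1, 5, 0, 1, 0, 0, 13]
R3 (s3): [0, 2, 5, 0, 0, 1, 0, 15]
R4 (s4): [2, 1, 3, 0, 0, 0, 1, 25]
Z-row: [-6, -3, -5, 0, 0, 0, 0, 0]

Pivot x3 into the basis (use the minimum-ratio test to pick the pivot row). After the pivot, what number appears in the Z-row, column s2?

1

Ratio test on column x3 — row 1: 10/1 = 10; row 2: 13/5 = 13/5; row 3: 15/5 = 3; row 4: 25/3 = 25/3. Minimum is 13/5 at row 2 (s2 leaves); pivot element 5.
Divide row 2 by 5; eliminate column x3 from the other rows.
Z-row update in column s2: 0 − (-5)·(1/5) = 1.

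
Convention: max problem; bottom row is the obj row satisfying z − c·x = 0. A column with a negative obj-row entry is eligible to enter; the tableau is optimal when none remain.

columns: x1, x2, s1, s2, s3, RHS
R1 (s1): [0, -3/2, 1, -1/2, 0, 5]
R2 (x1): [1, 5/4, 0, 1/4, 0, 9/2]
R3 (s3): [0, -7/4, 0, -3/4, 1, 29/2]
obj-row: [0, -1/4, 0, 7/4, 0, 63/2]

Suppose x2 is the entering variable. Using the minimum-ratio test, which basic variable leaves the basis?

x1

Column x2 entries and ratios — s1: -3/2 ≤ 0, skip; x1: (9/2)/(5/4) = 18/5; s3: -7/4 ≤ 0, skip.
Smallest ratio is 18/5 in the row of x1, so x1 leaves.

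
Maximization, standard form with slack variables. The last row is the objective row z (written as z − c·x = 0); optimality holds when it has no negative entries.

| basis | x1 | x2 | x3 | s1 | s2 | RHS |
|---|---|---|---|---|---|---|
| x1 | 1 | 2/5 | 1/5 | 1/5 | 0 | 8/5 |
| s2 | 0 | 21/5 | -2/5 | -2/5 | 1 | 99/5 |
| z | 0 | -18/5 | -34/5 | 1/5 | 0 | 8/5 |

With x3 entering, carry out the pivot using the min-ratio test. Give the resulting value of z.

56

Ratio test on column x3 — row 1: (8/5)/(1/5) = 8; row 2: entry -2/5 ≤ 0. Minimum is 8 at row 1 (x1 leaves); pivot element 1/5.
Pivot on row 1; the z-row RHS becomes 8/5 − (-34/5)·8 = 56.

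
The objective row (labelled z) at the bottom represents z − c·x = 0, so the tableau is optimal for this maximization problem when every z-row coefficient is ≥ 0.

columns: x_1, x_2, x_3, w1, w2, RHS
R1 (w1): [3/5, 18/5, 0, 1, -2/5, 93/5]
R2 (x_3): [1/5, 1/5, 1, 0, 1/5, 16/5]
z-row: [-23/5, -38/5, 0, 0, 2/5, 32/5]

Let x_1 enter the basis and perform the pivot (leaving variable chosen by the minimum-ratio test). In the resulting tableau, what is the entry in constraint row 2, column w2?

1

Ratio test on column x_1 — row 1: (93/5)/(3/5) = 31; row 2: (16/5)/(1/5) = 16. Minimum is 16 at row 2 (x_3 leaves); pivot element 1/5.
Divide row 2 by 1/5; eliminate column x_1 from the other rows.
In the new row 2, the w2 entry is the old entry divided by the pivot: (1/5)/(1/5) = 1.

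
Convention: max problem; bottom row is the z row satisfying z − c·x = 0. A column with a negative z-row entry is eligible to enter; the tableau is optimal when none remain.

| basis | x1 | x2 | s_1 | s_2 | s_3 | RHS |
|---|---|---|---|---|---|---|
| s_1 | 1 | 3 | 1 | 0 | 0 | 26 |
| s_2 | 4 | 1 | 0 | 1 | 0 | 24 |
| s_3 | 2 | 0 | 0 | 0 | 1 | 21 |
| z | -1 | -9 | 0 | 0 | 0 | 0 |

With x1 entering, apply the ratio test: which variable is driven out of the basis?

Column x1 entries and ratios — s_1: 26/1 = 26; s_2: 24/4 = 6; s_3: 21/2 = 21/2.
Smallest ratio is 6 in the row of s_2, so s_2 leaves.

s_2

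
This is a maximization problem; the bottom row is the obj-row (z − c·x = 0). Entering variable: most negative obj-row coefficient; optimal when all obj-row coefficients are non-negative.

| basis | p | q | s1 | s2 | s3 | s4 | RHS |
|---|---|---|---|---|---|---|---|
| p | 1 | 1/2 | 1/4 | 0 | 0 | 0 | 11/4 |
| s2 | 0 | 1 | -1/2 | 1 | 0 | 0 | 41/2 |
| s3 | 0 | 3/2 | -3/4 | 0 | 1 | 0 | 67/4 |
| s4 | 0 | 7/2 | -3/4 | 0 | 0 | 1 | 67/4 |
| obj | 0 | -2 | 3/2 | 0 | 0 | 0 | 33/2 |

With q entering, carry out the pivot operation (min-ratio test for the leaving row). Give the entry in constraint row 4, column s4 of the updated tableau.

2/7

Ratio test on column q — row 1: (11/4)/(1/2) = 11/2; row 2: (41/2)/1 = 41/2; row 3: (67/4)/(3/2) = 67/6; row 4: (67/4)/(7/2) = 67/14. Minimum is 67/14 at row 4 (s4 leaves); pivot element 7/2.
Divide row 4 by 7/2; eliminate column q from the other rows.
In the new row 4, the s4 entry is the old entry divided by the pivot: 1/(7/2) = 2/7.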